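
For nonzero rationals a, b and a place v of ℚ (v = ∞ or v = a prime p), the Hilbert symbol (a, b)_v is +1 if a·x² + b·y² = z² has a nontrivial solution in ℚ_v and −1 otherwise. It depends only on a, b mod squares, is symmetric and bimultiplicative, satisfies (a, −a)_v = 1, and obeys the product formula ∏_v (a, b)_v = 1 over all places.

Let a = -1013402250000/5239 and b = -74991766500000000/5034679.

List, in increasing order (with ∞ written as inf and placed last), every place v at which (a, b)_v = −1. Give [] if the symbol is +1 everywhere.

Mod squares: a ≡ -10199, b ≡ -1886815. Check v ∈ {∞, 2, 3, 5, 7, 13, 31, 37, 47}.
v=7: a=7^1·(≡6), b=7^1·(≡2) mod 7; (6|7)=-1, (2|7)=+1; (−1)^{1·1·3}·(-1)^1·(+1)^1 = +1.
v=3: a=3^2·(≡1), b=3^2·(≡2) mod 3; (1|3)=+1, (2|3)=-1; (−1)^{2·2·1}·(+1)^2·(-1)^2 = +1.
v=13: a=13^-2·(≡11), b=13^-2·(≡8) mod 13; (11|13)=-1, (8|13)=-1; (−1)^{-2·-2·6}·(-1)^-2·(-1)^-2 = +1.
v=5: a=5^6·(≡4), b=5^9·(≡3) mod 5; (4|5)=+1, (3|5)=-1; (−1)^{6·9·2}·(+1)^9·(-1)^6 = +1.
v=37: a=37^2·(≡29), b=37^3·(≡16) mod 37; (29|37)=-1, (16|37)=+1; (−1)^{2·3·18}·(-1)^3·(+1)^2 = -1.
v=∞: -10199 < 0 and -1886815 < 0  ⇒  (a,b)_∞ = -1.
v=2: v_2(a)=4, v_2(b)=8; units ≡ 1, 1 (mod 8); ε·ε+αω+βω = 0·0+4·0+8·0 ≡ 0  ⇒  (a,b)_2 = +1.
v=47: a=47^1·(≡25), b=47^1·(≡15) mod 47; (25|47)=+1, (15|47)=-1; (−1)^{1·1·23}·(+1)^1·(-1)^1 = +1.
v=31: a=31^-1·(≡6), b=31^-3·(≡18) mod 31; (6|31)=-1, (18|31)=+1; (−1)^{-1·-3·15}·(-1)^-3·(+1)^-1 = +1.
Ram(-10199, -1886815) = {37, ∞}; no ℚ_37-point on the conic.

[37, inf]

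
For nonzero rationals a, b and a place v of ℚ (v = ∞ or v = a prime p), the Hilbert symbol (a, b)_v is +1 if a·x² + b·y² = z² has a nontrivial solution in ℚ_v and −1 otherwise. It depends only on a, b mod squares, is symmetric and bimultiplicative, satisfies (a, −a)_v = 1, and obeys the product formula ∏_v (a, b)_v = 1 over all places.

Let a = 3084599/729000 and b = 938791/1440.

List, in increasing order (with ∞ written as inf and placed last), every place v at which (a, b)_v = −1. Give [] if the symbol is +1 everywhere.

(a, b) ≡ (1190, 3910) mod (ℚ^×)²; places V = {2, 3, 5, 7, 17, 23, ∞}.
(a,b)_7: α=3, u≡2; β=4, v≡4 (mod 7); (2|7)=+1, (4|7)=+1; sign (−1)^0·+1^4·+1^3 = +1.
(a,b)_3: α=-6, u≡2; β=-2, v≡1 (mod 3); (2|3)=-1, (1|3)=+1; sign (−1)^0·-1^-2·+1^-6 = +1.
(a,b)_17: α=1, u≡1; β=1, v≡2 (mod 17); (1|17)=+1, (2|17)=+1; sign (−1)^0·+1^1·+1^1 = +1.
(a,b)_5: α=-3, u≡2; β=-1, v≡2 (mod 5); (2|5)=-1, (2|5)=-1; sign (−1)^0·-1^-1·-1^-3 = +1.
(a,b)_23: α=2, u≡10; β=1, v≡6 (mod 23); (10|23)=-1, (6|23)=+1; sign (−1)^0·-1^1·+1^2 = -1.
(a,b)_2: α=-3, β=-5; u≡3, v≡3 (mod 8); ε(u)ε(v)=1·1, αω(v)=-3·1, βω(u)=-5·1; sum ≡ 1  ⇒  -1.
(a,b)_∞: sgn(1190)=+, sgn(3910)=+, so +1.
(1190, 3910 / ℚ) ramifies at {2, 23}: a division algebra.

[2, 23]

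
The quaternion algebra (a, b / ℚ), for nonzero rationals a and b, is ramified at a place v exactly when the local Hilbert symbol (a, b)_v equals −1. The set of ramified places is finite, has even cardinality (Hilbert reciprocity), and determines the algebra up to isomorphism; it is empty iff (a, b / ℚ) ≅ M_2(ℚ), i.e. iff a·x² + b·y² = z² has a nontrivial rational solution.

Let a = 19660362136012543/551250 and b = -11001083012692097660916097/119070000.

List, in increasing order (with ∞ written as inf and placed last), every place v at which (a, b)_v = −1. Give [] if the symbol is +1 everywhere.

Mod squares: a ≡ 3854, b ≡ -871131. Check v ∈ {∞, 2, 3, 5, 7, 11, 17, 19, 29, 31, 41, 47}.
v=3: a=3^-2·(≡2), b=3^-5·(≡2) mod 3; (2|3)=-1, (2|3)=-1; (−1)^{-2·-5·1}·(-1)^-5·(-1)^-2 = -1.
v=5: a=5^-4·(≡4), b=5^-4·(≡4) mod 5; (4|5)=+1, (4|5)=+1; (−1)^{-4·-4·2}·(+1)^-4·(+1)^-4 = +1.
v=7: a=7^-2·(≡1), b=7^-2·(≡6) mod 7; (1|7)=+1, (6|7)=-1; (−1)^{-2·-2·3}·(+1)^-2·(-1)^-2 = +1.
v=19: a=19^2·(≡9), b=19^3·(≡4) mod 19; (9|19)=+1, (4|19)=+1; (−1)^{2·3·9}·(+1)^3·(+1)^2 = +1.
v=41: a=41^1·(≡34), b=41^2·(≡20) mod 41; (34|41)=-1, (20|41)=+1; (−1)^{1·2·20}·(-1)^2·(+1)^1 = +1.
v=∞: 3854 > 0 and -871131 < 0  ⇒  (a,b)_∞ = +1.
v=47: a=47^1·(≡40), b=47^2·(≡7) mod 47; (40|47)=-1, (7|47)=+1; (−1)^{1·2·23}·(-1)^2·(+1)^1 = +1.
v=29: a=29^2·(≡12), b=29^3·(≡20) mod 29; (12|29)=-1, (20|29)=+1; (−1)^{2·3·14}·(-1)^3·(+1)^2 = -1.
v=17: a=17^2·(≡7), b=17^3·(≡14) mod 17; (7|17)=-1, (14|17)=-1; (−1)^{2·3·8}·(-1)^3·(-1)^2 = -1.
v=2: v_2(a)=-1, v_2(b)=-4; units ≡ 7, 5 (mod 8); ε·ε+αω+βω = 1·0+-1·1+-4·0 ≡ 1  ⇒  (a,b)_2 = -1.
v=11: a=11^2·(≡5), b=11^2·(≡3) mod 11; (5|11)=+1, (3|11)=+1; (−1)^{2·2·5}·(+1)^2·(+1)^2 = +1.
v=31: a=31^2·(≡19), b=31^3·(≡10) mod 31; (19|31)=+1, (10|31)=+1; (−1)^{2·3·15}·(+1)^3·(+1)^2 = +1.
|Ram(3854, -871131)| = 4, even; anisotropic at {2, 3, 17, 29}.

[2, 3, 17, 29]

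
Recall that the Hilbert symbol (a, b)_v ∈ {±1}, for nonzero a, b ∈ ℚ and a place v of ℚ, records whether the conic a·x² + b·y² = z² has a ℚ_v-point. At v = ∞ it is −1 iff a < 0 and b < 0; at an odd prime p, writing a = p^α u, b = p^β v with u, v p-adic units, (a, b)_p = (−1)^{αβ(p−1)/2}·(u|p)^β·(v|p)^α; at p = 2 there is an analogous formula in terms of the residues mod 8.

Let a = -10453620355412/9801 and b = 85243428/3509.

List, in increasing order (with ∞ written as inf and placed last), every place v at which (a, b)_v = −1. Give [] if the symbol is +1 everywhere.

(a, b) ≡ (-18387557, 847757) mod (ℚ^×)²; places V = {2, 3, 11, 13, 17, 23, 29, 31, 37, 41, ∞}.
(a,b)_29: α=2, u≡6; β=-1, v≡9 (mod 29); (6|29)=+1, (9|29)=+1; sign (−1)^0·+1^-1·+1^2 = +1.
(a,b)_3: α=-4, u≡1; β=6, v≡2 (mod 3); (1|3)=+1, (2|3)=-1; sign (−1)^0·+1^6·-1^-4 = +1.
(a,b)_23: α=1, u≡14; β=1, v≡3 (mod 23); (14|23)=-1, (3|23)=+1; sign (−1)^1·-1^1·+1^1 = +1.
(a,b)_37: α=1, u≡20; β=0, v≡22 (mod 37); (20|37)=-1, (22|37)=-1; sign (−1)^0·-1^0·-1^1 = -1.
(a,b)_41: α=1, u≡28; β=1, v≡17 (mod 41); (28|41)=-1, (17|41)=-1; sign (−1)^0·-1^1·-1^1 = +1.
(a,b)_2: α=2, β=2; u≡3, v≡5 (mod 8); ε(u)ε(v)=1·0, αω(v)=2·1, βω(u)=2·1; sum ≡ 0  ⇒  +1.
(a,b)_17: α=1, u≡16; β=0, v≡8 (mod 17); (16|17)=+1, (8|17)=+1; sign (−1)^0·+1^0·+1^1 = +1.
(a,b)_13: α=2, u≡8; β=0, v≡3 (mod 13); (8|13)=-1, (3|13)=+1; sign (−1)^0·-1^0·+1^2 = +1.
(a,b)_11: α=-2, u≡2; β=-2, v≡4 (mod 11); (2|11)=-1, (4|11)=+1; sign (−1)^0·-1^-2·+1^-2 = +1.
(a,b)_31: α=1, u≡16; β=1, v≡25 (mod 31); (16|31)=+1, (25|31)=+1; sign (−1)^1·+1^1·+1^1 = -1.
(a,b)_∞: sgn(-18387557)=−, sgn(847757)=+, so +1.
(-18387557, 847757 / ℚ) ramifies at {31, 37}: a division algebra.

[31, 37]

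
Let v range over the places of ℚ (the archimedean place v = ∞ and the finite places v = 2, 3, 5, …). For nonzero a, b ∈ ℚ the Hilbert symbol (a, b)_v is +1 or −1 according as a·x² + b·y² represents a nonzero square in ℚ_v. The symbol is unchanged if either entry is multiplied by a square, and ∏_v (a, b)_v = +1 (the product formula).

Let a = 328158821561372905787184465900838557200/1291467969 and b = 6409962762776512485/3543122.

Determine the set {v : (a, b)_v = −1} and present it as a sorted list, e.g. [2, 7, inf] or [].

(a, b) ≡ (1232777, 153216570) mod (ℚ^×)²; places V = {2, 3, 5, 7, 11, 13, 19, 23, 29, 31, 41, 43, ∞}.
(a,b)_43: α=6, u≡24; β=2, v≡29 (mod 43); (24|43)=+1, (29|43)=-1; sign (−1)^0·+1^2·-1^6 = +1.
(a,b)_31: α=3, u≡7; β=5, v≡19 (mod 31); (7|31)=+1, (19|31)=+1; sign (−1)^1·+1^5·+1^3 = -1.
(a,b)_2: α=4, β=-1; u≡1, v≡5 (mod 8); ε(u)ε(v)=0·0, αω(v)=4·1, βω(u)=-1·0; sum ≡ 0  ⇒  +1.
(a,b)_7: α=5, u≡6; β=2, v≡3 (mod 7); (6|7)=-1, (3|7)=-1; sign (−1)^0·-1^2·-1^5 = -1.
(a,b)_3: α=-6, u≡2; β=1, v≡1 (mod 3); (2|3)=-1, (1|3)=+1; sign (−1)^0·-1^1·+1^-6 = -1.
(a,b)_∞: sgn(1232777)=+, sgn(153216570)=+, so +1.
(a,b)_5: α=2, u≡2; β=1, v≡1 (mod 5); (2|5)=-1, (1|5)=+1; sign (−1)^0·-1^1·+1^2 = -1.
(a,b)_29: α=2, u≡20; β=1, v≡6 (mod 29); (20|29)=+1, (6|29)=+1; sign (−1)^0·+1^1·+1^2 = +1.
(a,b)_13: α=3, u≡5; β=1, v≡1 (mod 13); (5|13)=-1, (1|13)=+1; sign (−1)^0·-1^1·+1^3 = -1.
(a,b)_23: α=3, u≡6; β=1, v≡12 (mod 23); (6|23)=+1, (12|23)=+1; sign (−1)^1·+1^1·+1^3 = -1.
(a,b)_41: α=2, u≡15; β=0, v≡2 (mod 41); (15|41)=-1, (2|41)=+1; sign (−1)^0·-1^0·+1^2 = +1.
(a,b)_11: α=-6, u≡6; β=-6, v≡9 (mod 11); (6|11)=-1, (9|11)=+1; sign (−1)^0·-1^-6·+1^-6 = +1.
(a,b)_19: α=3, u≡11; β=1, v≡18 (mod 19); (11|19)=+1, (18|19)=-1; sign (−1)^1·+1^1·-1^3 = +1.
(1232777, 153216570 / ℚ) ramifies at {3, 5, 7, 13, 23, 31}: a division algebra.

[3, 5, 7, 13, 23, 31]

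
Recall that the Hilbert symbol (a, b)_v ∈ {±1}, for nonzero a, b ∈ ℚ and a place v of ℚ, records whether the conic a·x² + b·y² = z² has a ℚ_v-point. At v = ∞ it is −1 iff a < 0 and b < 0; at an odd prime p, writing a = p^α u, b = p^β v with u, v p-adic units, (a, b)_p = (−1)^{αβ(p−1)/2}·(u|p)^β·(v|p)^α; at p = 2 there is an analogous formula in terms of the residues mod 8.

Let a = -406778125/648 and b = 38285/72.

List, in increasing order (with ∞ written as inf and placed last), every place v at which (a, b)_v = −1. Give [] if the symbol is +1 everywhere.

(a, b) ≡ (-1301690, 76570) mod (ℚ^×)²; places V = {2, 3, 5, 13, 17, 19, 31, ∞}.
(a,b)_31: α=1, u≡3; β=1, v≡15 (mod 31); (3|31)=-1, (15|31)=-1; sign (−1)^1·-1^1·-1^1 = -1.
(a,b)_3: α=-4, u≡1; β=-2, v≡1 (mod 3); (1|3)=+1, (1|3)=+1; sign (−1)^0·+1^-2·+1^-4 = +1.
(a,b)_2: α=-3, β=-3; u≡3, v≡5 (mod 8); ε(u)ε(v)=1·0, αω(v)=-3·1, βω(u)=-3·1; sum ≡ 0  ⇒  +1.
(a,b)_13: α=1, u≡1; β=1, v≡1 (mod 13); (1|13)=+1, (1|13)=+1; sign (−1)^0·+1^1·+1^1 = +1.
(a,b)_17: α=1, u≡2; β=0, v≡13 (mod 17); (2|17)=+1, (13|17)=+1; sign (−1)^0·+1^0·+1^1 = +1.
(a,b)_5: α=5, u≡2; β=1, v≡1 (mod 5); (2|5)=-1, (1|5)=+1; sign (−1)^0·-1^1·+1^5 = -1.
(a,b)_∞: sgn(-1301690)=−, sgn(76570)=+, so +1.
(a,b)_19: α=1, u≡17; β=1, v≡14 (mod 19); (17|19)=+1, (14|19)=-1; sign (−1)^1·+1^1·-1^1 = +1.
|Ram(-1301690, 76570)| = 2, even; anisotropic at {5, 31}.

[5, 31]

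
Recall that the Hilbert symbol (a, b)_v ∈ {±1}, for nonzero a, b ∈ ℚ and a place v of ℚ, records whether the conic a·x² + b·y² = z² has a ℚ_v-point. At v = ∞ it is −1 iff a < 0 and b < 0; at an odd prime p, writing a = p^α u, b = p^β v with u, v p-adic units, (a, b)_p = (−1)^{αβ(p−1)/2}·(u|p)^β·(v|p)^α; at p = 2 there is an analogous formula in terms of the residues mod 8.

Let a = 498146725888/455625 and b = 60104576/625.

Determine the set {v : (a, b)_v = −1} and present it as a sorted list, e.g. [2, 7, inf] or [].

[2, 37]

(a, b) ≡ (37, 14) mod (ℚ^×)²; places V = {2, 3, 5, 7, 37, ∞}.
(a,b)_37: α=3, u≡1; β=2, v≡13 (mod 37); (1|37)=+1, (13|37)=-1; sign (−1)^0·+1^2·-1^3 = -1.
(a,b)_5: α=-4, u≡2; β=-4, v≡1 (mod 5); (2|5)=-1, (1|5)=+1; sign (−1)^0·-1^-4·+1^-4 = +1.
(a,b)_∞: sgn(37)=+, sgn(14)=+, so +1.
(a,b)_7: α=4, u≡4; β=3, v≡4 (mod 7); (4|7)=+1, (4|7)=+1; sign (−1)^0·+1^3·+1^4 = +1.
(a,b)_3: α=-6, u≡1; β=0, v≡2 (mod 3); (1|3)=+1, (2|3)=-1; sign (−1)^0·+1^0·-1^-6 = +1.
(a,b)_2: α=12, β=7; u≡5, v≡7 (mod 8); ε(u)ε(v)=0·1, αω(v)=12·0, βω(u)=7·1; sum ≡ 1  ⇒  -1.
|Ram(37, 14)| = 2, even; anisotropic at {2, 37}.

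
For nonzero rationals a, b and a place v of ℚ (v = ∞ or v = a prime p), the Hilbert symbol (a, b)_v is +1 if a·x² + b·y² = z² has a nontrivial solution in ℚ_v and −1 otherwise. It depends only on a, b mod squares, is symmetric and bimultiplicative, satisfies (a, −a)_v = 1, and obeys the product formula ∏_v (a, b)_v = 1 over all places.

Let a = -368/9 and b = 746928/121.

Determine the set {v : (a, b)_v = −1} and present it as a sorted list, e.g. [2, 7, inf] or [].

(a, b) ≡ (-23, 5187) mod (ℚ^×)²; places V = {2, 3, 7, 11, 13, 19, 23, ∞}.
(a,b)_13: α=0, u≡1; β=1, v≡12 (mod 13); (1|13)=+1, (12|13)=+1; sign (−1)^0·+1^1·+1^0 = +1.
(a,b)_2: α=4, β=4; u≡1, v≡3 (mod 8); ε(u)ε(v)=0·1, αω(v)=4·1, βω(u)=4·0; sum ≡ 0  ⇒  +1.
(a,b)_23: α=1, u≡11; β=0, v≡12 (mod 23); (11|23)=-1, (12|23)=+1; sign (−1)^0·-1^0·+1^1 = +1.
(a,b)_11: α=0, u≡8; β=-2, v≡6 (mod 11); (8|11)=-1, (6|11)=-1; sign (−1)^0·-1^-2·-1^0 = +1.
(a,b)_19: α=0, u≡14; β=1, v≡11 (mod 19); (14|19)=-1, (11|19)=+1; sign (−1)^0·-1^1·+1^0 = -1.
(a,b)_7: α=0, u≡5; β=1, v≡5 (mod 7); (5|7)=-1, (5|7)=-1; sign (−1)^0·-1^1·-1^0 = -1.
(a,b)_∞: sgn(-23)=−, sgn(5187)=+, so +1.
(a,b)_3: α=-2, u≡1; β=3, v≡1 (mod 3); (1|3)=+1, (1|3)=+1; sign (−1)^0·+1^3·+1^-2 = +1.
(-23, 5187 / ℚ) ramifies at {7, 19}: a division algebra.

[7, 19]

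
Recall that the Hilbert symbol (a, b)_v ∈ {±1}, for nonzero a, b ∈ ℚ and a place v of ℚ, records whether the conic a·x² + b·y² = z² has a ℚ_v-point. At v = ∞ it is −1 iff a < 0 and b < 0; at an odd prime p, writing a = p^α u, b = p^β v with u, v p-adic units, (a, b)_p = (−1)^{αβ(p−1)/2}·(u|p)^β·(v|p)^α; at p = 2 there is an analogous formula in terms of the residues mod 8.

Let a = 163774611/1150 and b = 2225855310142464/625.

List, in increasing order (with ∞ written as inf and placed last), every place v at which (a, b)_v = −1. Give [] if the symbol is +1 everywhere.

(a, b) ≡ (348634, 60851791) mod (ℚ^×)²; places V = {2, 3, 5, 7, 11, 13, 23, 31, 37, 53, ∞}.
(a,b)_3: α=2, u≡1; β=6, v≡1 (mod 3); (1|3)=+1, (1|3)=+1; sign (−1)^0·+1^6·+1^2 = +1.
(a,b)_2: α=-1, β=10; u≡5, v≡7 (mod 8); ε(u)ε(v)=0·1, αω(v)=-1·0, βω(u)=10·1; sum ≡ 0  ⇒  +1.
(a,b)_∞: sgn(348634)=+, sgn(60851791)=+, so +1.
(a,b)_7: α=4, u≡5; β=3, v≡2 (mod 7); (5|7)=-1, (2|7)=+1; sign (−1)^0·-1^3·+1^4 = -1.
(a,b)_23: α=-1, u≡13; β=0, v≡6 (mod 23); (13|23)=+1, (6|23)=+1; sign (−1)^0·+1^0·+1^-1 = +1.
(a,b)_5: α=-2, u≡1; β=-4, v≡4 (mod 5); (1|5)=+1, (4|5)=+1; sign (−1)^0·+1^-4·+1^-2 = +1.
(a,b)_37: α=0, u≡35; β=1, v≡34 (mod 37); (35|37)=-1, (34|37)=+1; sign (−1)^0·-1^1·+1^0 = -1.
(a,b)_53: α=1, u≡38; β=1, v≡22 (mod 53); (38|53)=+1, (22|53)=-1; sign (−1)^0·+1^1·-1^1 = -1.
(a,b)_11: α=1, u≡4; β=1, v≡3 (mod 11); (4|11)=+1, (3|11)=+1; sign (−1)^1·+1^1·+1^1 = -1.
(a,b)_13: α=1, u≡12; β=1, v≡12 (mod 13); (12|13)=+1, (12|13)=+1; sign (−1)^0·+1^1·+1^1 = +1.
(a,b)_31: α=0, u≡10; β=1, v≡18 (mod 31); (10|31)=+1, (18|31)=+1; sign (−1)^0·+1^1·+1^0 = +1.
(348634, 60851791 / ℚ) ramifies at {7, 11, 37, 53}: a division algebra.

[7, 11, 37, 53]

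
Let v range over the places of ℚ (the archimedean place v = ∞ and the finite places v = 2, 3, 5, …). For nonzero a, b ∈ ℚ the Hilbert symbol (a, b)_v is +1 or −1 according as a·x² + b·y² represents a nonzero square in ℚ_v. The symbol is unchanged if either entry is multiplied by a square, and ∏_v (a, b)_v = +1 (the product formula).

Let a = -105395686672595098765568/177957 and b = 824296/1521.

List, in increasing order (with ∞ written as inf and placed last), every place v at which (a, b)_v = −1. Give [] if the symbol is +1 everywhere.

Mod squares: a ≡ -95381, b ≡ 206074. Check v ∈ {∞, 2, 3, 11, 13, 17, 19, 23, 29}.
v=19: a=19^4·(≡10), b=19^1·(≡7) mod 19; (10|19)=-1, (7|19)=+1; (−1)^{4·1·9}·(-1)^1·(+1)^4 = -1.
v=11: a=11^7·(≡6), b=11^1·(≡5) mod 11; (6|11)=-1, (5|11)=+1; (−1)^{7·1·5}·(-1)^1·(+1)^7 = +1.
v=13: a=13^-3·(≡5), b=13^-2·(≡2) mod 13; (5|13)=-1, (2|13)=-1; (−1)^{-3·-2·6}·(-1)^-2·(-1)^-3 = -1.
v=3: a=3^-4·(≡1), b=3^-2·(≡1) mod 3; (1|3)=+1, (1|3)=+1; (−1)^{-4·-2·1}·(+1)^-2·(+1)^-4 = +1.
v=17: a=17^2·(≡11), b=17^1·(≡9) mod 17; (11|17)=-1, (9|17)=+1; (−1)^{2·1·8}·(-1)^1·(+1)^2 = -1.
v=2: v_2(a)=8, v_2(b)=3; units ≡ 3, 5 (mod 8); ε·ε+αω+βω = 1·0+8·1+3·1 ≡ 1  ⇒  (a,b)_2 = -1.
v=29: a=29^3·(≡11), b=29^1·(≡7) mod 29; (11|29)=-1, (7|29)=+1; (−1)^{3·1·14}·(-1)^1·(+1)^3 = -1.
v=23: a=23^1·(≡2), b=23^0·(≡15) mod 23; (2|23)=+1, (15|23)=-1; (−1)^{1·0·11}·(+1)^0·(-1)^1 = -1.
v=∞: -95381 < 0 and 206074 > 0  ⇒  (a,b)_∞ = +1.
(-95381, 206074 / ℚ) ramifies at {2, 13, 17, 19, 23, 29}: a division algebra.

[2, 13, 17, 19, 23, 29]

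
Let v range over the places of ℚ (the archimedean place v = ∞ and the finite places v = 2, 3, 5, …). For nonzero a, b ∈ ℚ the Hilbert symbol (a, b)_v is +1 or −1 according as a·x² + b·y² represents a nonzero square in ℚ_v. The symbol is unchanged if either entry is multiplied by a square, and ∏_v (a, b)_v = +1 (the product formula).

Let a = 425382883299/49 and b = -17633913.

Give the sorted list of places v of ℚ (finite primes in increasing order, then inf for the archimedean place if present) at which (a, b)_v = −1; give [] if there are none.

Mod squares: a ≡ 731, b ≡ -33. Check v ∈ {∞, 2, 3, 7, 11, 17, 43}.
v=17: a=17^3·(≡1), b=17^2·(≡13) mod 17; (1|17)=+1, (13|17)=+1; (−1)^{3·2·8}·(+1)^2·(+1)^3 = +1.
v=2: v_2(a)=0, v_2(b)=0; units ≡ 3, 7 (mod 8); ε·ε+αω+βω = 1·1+0·0+0·1 ≡ 1  ⇒  (a,b)_2 = -1.
v=11: a=11^2·(≡5), b=11^1·(≡2) mod 11; (5|11)=+1, (2|11)=-1; (−1)^{2·1·5}·(+1)^1·(-1)^2 = +1.
v=∞: 731 > 0 and -33 < 0  ⇒  (a,b)_∞ = +1.
v=43: a=43^3·(≡40), b=43^2·(≡9) mod 43; (40|43)=+1, (9|43)=+1; (−1)^{3·2·21}·(+1)^2·(+1)^3 = +1.
v=7: a=7^-2·(≡3), b=7^0·(≡4) mod 7; (3|7)=-1, (4|7)=+1; (−1)^{-2·0·3}·(-1)^0·(+1)^-2 = +1.
v=3: a=3^2·(≡2), b=3^1·(≡1) mod 3; (2|3)=-1, (1|3)=+1; (−1)^{2·1·1}·(-1)^1·(+1)^2 = -1.
(731, -33 / ℚ) ramifies at {2, 3}: a division algebra.

[2, 3]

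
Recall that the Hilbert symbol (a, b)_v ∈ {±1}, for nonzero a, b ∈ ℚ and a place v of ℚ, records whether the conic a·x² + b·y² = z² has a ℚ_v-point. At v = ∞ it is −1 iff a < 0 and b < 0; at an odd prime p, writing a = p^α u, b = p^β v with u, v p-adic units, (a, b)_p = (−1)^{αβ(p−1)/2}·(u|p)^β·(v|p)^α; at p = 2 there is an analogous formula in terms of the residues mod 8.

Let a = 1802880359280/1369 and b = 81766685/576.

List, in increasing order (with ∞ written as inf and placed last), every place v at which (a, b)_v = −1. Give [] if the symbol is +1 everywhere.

Mod squares: a ≡ 255, b ≡ 85085. Check v ∈ {∞, 2, 3, 5, 7, 11, 13, 17, 31, 37}.
v=∞: 255 > 0 and 85085 > 0  ⇒  (a,b)_∞ = +1.
v=11: a=11^2·(≡7), b=11^1·(≡2) mod 11; (7|11)=-1, (2|11)=-1; (−1)^{2·1·5}·(-1)^1·(-1)^2 = -1.
v=5: a=5^1·(≡4), b=5^1·(≡2) mod 5; (4|5)=+1, (2|5)=-1; (−1)^{1·1·2}·(+1)^1·(-1)^1 = -1.
v=31: a=31^0·(≡28), b=31^2·(≡27) mod 31; (28|31)=+1, (27|31)=-1; (−1)^{0·2·15}·(+1)^2·(-1)^0 = +1.
v=7: a=7^4·(≡6), b=7^1·(≡3) mod 7; (6|7)=-1, (3|7)=-1; (−1)^{4·1·3}·(-1)^1·(-1)^4 = -1.
v=17: a=17^1·(≡1), b=17^1·(≡11) mod 17; (1|17)=+1, (11|17)=-1; (−1)^{1·1·8}·(+1)^1·(-1)^1 = -1.
v=3: a=3^3·(≡1), b=3^-2·(≡2) mod 3; (1|3)=+1, (2|3)=-1; (−1)^{3·-2·1}·(+1)^-2·(-1)^3 = -1.
v=13: a=13^2·(≡7), b=13^1·(≡5) mod 13; (7|13)=-1, (5|13)=-1; (−1)^{2·1·6}·(-1)^1·(-1)^2 = -1.
v=2: v_2(a)=4, v_2(b)=-6; units ≡ 7, 5 (mod 8); ε·ε+αω+βω = 1·0+4·1+-6·0 ≡ 0  ⇒  (a,b)_2 = +1.
v=37: a=37^-2·(≡28), b=37^0·(≡6) mod 37; (28|37)=+1, (6|37)=-1; (−1)^{-2·0·18}·(+1)^0·(-1)^-2 = +1.
|Ram(255, 85085)| = 6, even; anisotropic at {3, 5, 7, 11, 13, 17}.

[3, 5, 7, 11, 13, 17]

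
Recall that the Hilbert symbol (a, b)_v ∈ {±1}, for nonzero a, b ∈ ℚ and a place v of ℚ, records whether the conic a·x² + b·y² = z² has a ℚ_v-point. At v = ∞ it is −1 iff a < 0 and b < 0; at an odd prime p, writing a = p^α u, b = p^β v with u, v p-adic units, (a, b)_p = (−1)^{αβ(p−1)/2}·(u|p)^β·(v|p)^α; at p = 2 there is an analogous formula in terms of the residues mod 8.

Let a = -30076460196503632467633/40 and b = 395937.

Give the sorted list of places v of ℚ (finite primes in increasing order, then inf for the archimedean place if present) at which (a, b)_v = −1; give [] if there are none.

Mod squares: a ≡ -5172970, b ≡ 43993. Check v ∈ {∞, 2, 3, 5, 7, 11, 29, 31, 37, 41}.
v=2: v_2(a)=-3, v_2(b)=0; units ≡ 3, 1 (mod 8); ε·ε+αω+βω = 1·0+-3·0+0·1 ≡ 0  ⇒  (a,b)_2 = +1.
v=5: a=5^-1·(≡4), b=5^0·(≡2) mod 5; (4|5)=+1, (2|5)=-1; (−1)^{-1·0·2}·(+1)^0·(-1)^-1 = -1.
v=7: a=7^2·(≡1), b=7^0·(≡3) mod 7; (1|7)=+1, (3|7)=-1; (−1)^{2·0·3}·(+1)^0·(-1)^2 = +1.
v=37: a=37^3·(≡18), b=37^1·(≡8) mod 37; (18|37)=-1, (8|37)=-1; (−1)^{3·1·18}·(-1)^1·(-1)^3 = +1.
v=31: a=31^1·(≡13), b=31^0·(≡5) mod 31; (13|31)=-1, (5|31)=+1; (−1)^{1·0·15}·(-1)^0·(+1)^1 = +1.
v=41: a=41^3·(≡11), b=41^1·(≡22) mod 41; (11|41)=-1, (22|41)=-1; (−1)^{3·1·20}·(-1)^1·(-1)^3 = +1.
v=29: a=29^4·(≡27), b=29^1·(≡23) mod 29; (27|29)=-1, (23|29)=+1; (−1)^{4·1·14}·(-1)^1·(+1)^4 = -1.
v=11: a=11^1·(≡6), b=11^0·(≡3) mod 11; (6|11)=-1, (3|11)=+1; (−1)^{1·0·5}·(-1)^0·(+1)^1 = +1.
v=∞: -5172970 < 0 and 43993 > 0  ⇒  (a,b)_∞ = +1.
v=3: a=3^6·(≡2), b=3^2·(≡1) mod 3; (2|3)=-1, (1|3)=+1; (−1)^{6·2·1}·(-1)^2·(+1)^6 = +1.
(-5172970, 43993 / ℚ) ramifies at {5, 29}: a division algebra.

[5, 29]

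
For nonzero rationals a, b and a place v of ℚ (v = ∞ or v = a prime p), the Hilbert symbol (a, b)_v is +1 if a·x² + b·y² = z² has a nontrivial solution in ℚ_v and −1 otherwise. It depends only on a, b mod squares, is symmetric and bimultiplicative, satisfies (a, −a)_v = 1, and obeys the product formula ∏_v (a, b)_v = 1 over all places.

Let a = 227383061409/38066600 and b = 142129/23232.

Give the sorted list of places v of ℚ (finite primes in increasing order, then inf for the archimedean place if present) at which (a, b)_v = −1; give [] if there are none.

[2, 3]

(a, b) ≡ (26, 3) mod (ℚ^×)²; places V = {2, 3, 5, 7, 11, 13, 29, ∞}.
(a,b)_5: α=-2, u≡1; β=0, v≡2 (mod 5); (1|5)=+1, (2|5)=-1; sign (−1)^0·+1^0·-1^-2 = +1.
(a,b)_29: α=4, u≡18; β=2, v≡8 (mod 29); (18|29)=-1, (8|29)=-1; sign (−1)^0·-1^2·-1^4 = +1.
(a,b)_7: α=2, u≡6; β=0, v≡6 (mod 7); (6|7)=-1, (6|7)=-1; sign (−1)^0·-1^0·-1^2 = +1.
(a,b)_2: α=-3, β=-6; u≡5, v≡3 (mod 8); ε(u)ε(v)=0·1, αω(v)=-3·1, βω(u)=-6·1; sum ≡ 1  ⇒  -1.
(a,b)_3: α=8, u≡2; β=-1, v≡1 (mod 3); (2|3)=-1, (1|3)=+1; sign (−1)^0·-1^-1·+1^8 = -1.
(a,b)_∞: sgn(26)=+, sgn(3)=+, so +1.
(a,b)_11: α=-4, u≡5; β=-2, v≡4 (mod 11); (5|11)=+1, (4|11)=+1; sign (−1)^0·+1^-2·+1^-4 = +1.
(a,b)_13: α=-1, u≡5; β=2, v≡9 (mod 13); (5|13)=-1, (9|13)=+1; sign (−1)^0·-1^2·+1^-1 = +1.
Ram(26, 3) = {2, 3}; no ℚ_2-point on the conic.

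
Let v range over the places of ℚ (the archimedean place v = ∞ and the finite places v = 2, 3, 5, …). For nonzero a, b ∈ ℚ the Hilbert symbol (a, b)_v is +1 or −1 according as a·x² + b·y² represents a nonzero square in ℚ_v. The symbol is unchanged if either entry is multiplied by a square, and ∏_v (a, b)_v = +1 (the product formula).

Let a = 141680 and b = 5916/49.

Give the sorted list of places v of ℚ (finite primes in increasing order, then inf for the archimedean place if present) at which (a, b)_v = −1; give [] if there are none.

(a, b) ≡ (8855, 1479) mod (ℚ^×)²; places V = {2, 3, 5, 7, 11, 17, 23, 29, ∞}.
(a,b)_17: α=0, u≡2; β=1, v≡13 (mod 17); (2|17)=+1, (13|17)=+1; sign (−1)^0·+1^1·+1^0 = +1.
(a,b)_2: α=4, β=2; u≡7, v≡7 (mod 8); ε(u)ε(v)=1·1, αω(v)=4·0, βω(u)=2·0; sum ≡ 1  ⇒  -1.
(a,b)_23: α=1, u≡19; β=0, v≡17 (mod 23); (19|23)=-1, (17|23)=-1; sign (−1)^0·-1^0·-1^1 = -1.
(a,b)_7: α=1, u≡3; β=-2, v≡1 (mod 7); (3|7)=-1, (1|7)=+1; sign (−1)^0·-1^-2·+1^1 = +1.
(a,b)_29: α=0, u≡15; β=1, v≡16 (mod 29); (15|29)=-1, (16|29)=+1; sign (−1)^0·-1^1·+1^0 = -1.
(a,b)_∞: sgn(8855)=+, sgn(1479)=+, so +1.
(a,b)_5: α=1, u≡1; β=0, v≡4 (mod 5); (1|5)=+1, (4|5)=+1; sign (−1)^0·+1^0·+1^1 = +1.
(a,b)_11: α=1, u≡10; β=0, v≡4 (mod 11); (10|11)=-1, (4|11)=+1; sign (−1)^0·-1^0·+1^1 = +1.
(a,b)_3: α=0, u≡2; β=1, v≡1 (mod 3); (2|3)=-1, (1|3)=+1; sign (−1)^0·-1^1·+1^0 = -1.
Ram(8855, 1479) = {2, 3, 23, 29}; no ℚ_2-point on the conic.

[2, 3, 23, 29]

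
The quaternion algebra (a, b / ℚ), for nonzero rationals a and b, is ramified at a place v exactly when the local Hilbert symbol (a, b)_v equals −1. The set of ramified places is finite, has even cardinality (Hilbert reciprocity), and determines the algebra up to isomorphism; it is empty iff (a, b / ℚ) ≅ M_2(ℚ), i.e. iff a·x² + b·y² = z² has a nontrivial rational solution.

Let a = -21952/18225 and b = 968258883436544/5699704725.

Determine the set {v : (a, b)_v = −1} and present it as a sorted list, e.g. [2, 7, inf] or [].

[3, 13]

Mod squares: a ≡ -7, b ≡ 69069. Check v ∈ {∞, 2, 3, 5, 7, 11, 13, 17, 23}.
v=∞: -7 < 0 and 69069 > 0  ⇒  (a,b)_∞ = +1.
v=23: a=23^0·(≡4), b=23^3·(≡13) mod 23; (4|23)=+1, (13|23)=+1; (−1)^{0·3·11}·(+1)^3·(+1)^0 = +1.
v=5: a=5^-2·(≡2), b=5^-2·(≡1) mod 5; (2|5)=-1, (1|5)=+1; (−1)^{-2·-2·2}·(-1)^-2·(+1)^-2 = +1.
v=2: v_2(a)=6, v_2(b)=14; units ≡ 1, 5 (mod 8); ε·ε+αω+βω = 0·0+6·1+14·0 ≡ 0  ⇒  (a,b)_2 = +1.
v=13: a=13^0·(≡8), b=13^-1·(≡4) mod 13; (8|13)=-1, (4|13)=+1; (−1)^{0·-1·6}·(-1)^-1·(+1)^0 = -1.
v=17: a=17^0·(≡12), b=17^2·(≡15) mod 17; (12|17)=-1, (15|17)=+1; (−1)^{0·2·8}·(-1)^2·(+1)^0 = +1.
v=3: a=3^-6·(≡2), b=3^-13·(≡1) mod 3; (2|3)=-1, (1|3)=+1; (−1)^{-6·-13·1}·(-1)^-13·(+1)^-6 = -1.
v=7: a=7^3·(≡5), b=7^5·(≡1) mod 7; (5|7)=-1, (1|7)=+1; (−1)^{3·5·3}·(-1)^5·(+1)^3 = +1.
v=11: a=11^0·(≡9), b=11^-1·(≡5) mod 11; (9|11)=+1, (5|11)=+1; (−1)^{0·-1·5}·(+1)^-1·(+1)^0 = +1.
Ram(-7, 69069) = {3, 13}; no ℚ_3-point on the conic.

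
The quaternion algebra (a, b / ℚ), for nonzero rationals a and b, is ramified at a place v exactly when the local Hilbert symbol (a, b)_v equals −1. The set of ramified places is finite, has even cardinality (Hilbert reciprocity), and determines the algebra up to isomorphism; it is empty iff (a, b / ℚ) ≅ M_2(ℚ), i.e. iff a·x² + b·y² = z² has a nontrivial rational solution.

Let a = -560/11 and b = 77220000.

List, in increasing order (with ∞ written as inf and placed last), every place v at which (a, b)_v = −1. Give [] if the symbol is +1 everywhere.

[3, 5, 11, 13]

(a, b) ≡ (-385, 858) mod (ℚ^×)²; places V = {2, 3, 5, 7, 11, 13, ∞}.
(a,b)_∞: sgn(-385)=−, sgn(858)=+, so +1.
(a,b)_2: α=4, β=5; u≡7, v≡5 (mod 8); ε(u)ε(v)=1·0, αω(v)=4·1, βω(u)=5·0; sum ≡ 0  ⇒  +1.
(a,b)_11: α=-1, u≡1; β=1, v≡9 (mod 11); (1|11)=+1, (9|11)=+1; sign (−1)^1·+1^1·+1^-1 = -1.
(a,b)_7: α=1, u≡1; β=0, v≡4 (mod 7); (1|7)=+1, (4|7)=+1; sign (−1)^0·+1^0·+1^1 = +1.
(a,b)_13: α=0, u≡7; β=1, v≡1 (mod 13); (7|13)=-1, (1|13)=+1; sign (−1)^0·-1^1·+1^0 = -1.
(a,b)_3: α=0, u≡2; β=3, v≡1 (mod 3); (2|3)=-1, (1|3)=+1; sign (−1)^0·-1^3·+1^0 = -1.
(a,b)_5: α=1, u≡3; β=4, v≡2 (mod 5); (3|5)=-1, (2|5)=-1; sign (−1)^0·-1^4·-1^1 = -1.
|Ram(-385, 858)| = 4, even; anisotropic at {3, 5, 11, 13}.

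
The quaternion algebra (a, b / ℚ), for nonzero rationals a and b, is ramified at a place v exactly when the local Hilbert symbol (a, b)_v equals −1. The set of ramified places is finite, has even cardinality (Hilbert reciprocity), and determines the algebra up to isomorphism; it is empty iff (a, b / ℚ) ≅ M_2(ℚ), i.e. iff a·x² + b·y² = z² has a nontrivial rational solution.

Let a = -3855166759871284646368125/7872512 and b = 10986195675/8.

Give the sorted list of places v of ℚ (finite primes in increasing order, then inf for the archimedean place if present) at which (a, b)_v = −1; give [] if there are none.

Mod squares: a ≡ -42, b ≡ 6. Check v ∈ {∞, 2, 3, 5, 7, 13, 19, 31}.
v=5: a=5^4·(≡3), b=5^2·(≡4) mod 5; (3|5)=-1, (4|5)=+1; (−1)^{4·2·2}·(-1)^2·(+1)^4 = +1.
v=∞: -42 < 0 and 6 > 0  ⇒  (a,b)_∞ = +1.
v=13: a=13^6·(≡12), b=13^2·(≡2) mod 13; (12|13)=+1, (2|13)=-1; (−1)^{6·2·6}·(+1)^2·(-1)^6 = +1.
v=3: a=3^5·(≡1), b=3^1·(≡2) mod 3; (1|3)=+1, (2|3)=-1; (−1)^{5·1·1}·(+1)^1·(-1)^5 = +1.
v=7: a=7^9·(≡2), b=7^4·(≡6) mod 7; (2|7)=+1, (6|7)=-1; (−1)^{9·4·3}·(+1)^4·(-1)^9 = -1.
v=19: a=19^4·(≡10), b=19^2·(≡16) mod 19; (10|19)=-1, (16|19)=+1; (−1)^{4·2·9}·(-1)^2·(+1)^4 = +1.
v=31: a=31^-2·(≡9), b=31^0·(≡15) mod 31; (9|31)=+1, (15|31)=-1; (−1)^{-2·0·15}·(+1)^0·(-1)^-2 = +1.
v=2: v_2(a)=-13, v_2(b)=-3; units ≡ 3, 3 (mod 8); ε·ε+αω+βω = 1·1+-13·1+-3·1 ≡ 1  ⇒  (a,b)_2 = -1.
Ram(-42, 6) = {2, 7}; no ℚ_2-point on the conic.

[2, 7]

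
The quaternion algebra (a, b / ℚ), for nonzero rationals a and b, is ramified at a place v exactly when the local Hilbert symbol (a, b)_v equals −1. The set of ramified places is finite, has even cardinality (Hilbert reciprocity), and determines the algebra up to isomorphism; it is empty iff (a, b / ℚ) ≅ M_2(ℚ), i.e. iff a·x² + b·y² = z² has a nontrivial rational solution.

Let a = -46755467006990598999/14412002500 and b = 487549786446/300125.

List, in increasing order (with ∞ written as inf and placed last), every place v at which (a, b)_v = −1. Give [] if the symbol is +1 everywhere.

(a, b) ≡ (-1271, 230) mod (ℚ^×)²; places V = {2, 3, 5, 7, 23, 31, 41, ∞}.
(a,b)_5: α=-4, u≡4; β=-3, v≡1 (mod 5); (4|5)=+1, (1|5)=+1; sign (−1)^0·+1^-3·+1^-4 = +1.
(a,b)_∞: sgn(-1271)=−, sgn(230)=+, so +1.
(a,b)_31: α=3, u≡30; β=2, v≡26 (mod 31); (30|31)=-1, (26|31)=-1; sign (−1)^0·-1^2·-1^3 = -1.
(a,b)_3: α=16, u≡1; β=8, v≡2 (mod 3); (1|3)=+1, (2|3)=-1; sign (−1)^0·+1^8·-1^16 = +1.
(a,b)_41: α=3, u≡25; β=2, v≡18 (mod 41); (25|41)=+1, (18|41)=+1; sign (−1)^0·+1^2·+1^3 = +1.
(a,b)_23: α=2, u≡17; β=1, v≡14 (mod 23); (17|23)=-1, (14|23)=-1; sign (−1)^0·-1^1·-1^2 = -1.
(a,b)_2: α=-2, β=1; u≡1, v≡3 (mod 8); ε(u)ε(v)=0·1, αω(v)=-2·1, βω(u)=1·0; sum ≡ 0  ⇒  +1.
(a,b)_7: α=-8, u≡5; β=-4, v≡5 (mod 7); (5|7)=-1, (5|7)=-1; sign (−1)^0·-1^-4·-1^-8 = +1.
(-1271, 230 / ℚ) ramifies at {23, 31}: a division algebra.

[23, 31]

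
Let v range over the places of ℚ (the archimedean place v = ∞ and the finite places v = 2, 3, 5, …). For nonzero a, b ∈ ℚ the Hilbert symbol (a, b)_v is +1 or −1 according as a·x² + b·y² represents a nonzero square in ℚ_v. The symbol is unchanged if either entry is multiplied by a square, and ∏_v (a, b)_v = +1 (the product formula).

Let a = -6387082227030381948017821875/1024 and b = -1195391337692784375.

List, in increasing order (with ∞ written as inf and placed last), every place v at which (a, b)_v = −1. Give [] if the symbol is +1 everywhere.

Mod squares: a ≡ -8843835, b ≡ -189255. Check v ∈ {∞, 2, 3, 5, 7, 11, 13, 17, 19, 31, 37}.
v=37: a=37^4·(≡30), b=37^3·(≡3) mod 37; (30|37)=+1, (3|37)=+1; (−1)^{4·3·18}·(+1)^3·(+1)^4 = +1.
v=13: a=13^3·(≡6), b=13^2·(≡9) mod 13; (6|13)=-1, (9|13)=+1; (−1)^{3·2·6}·(-1)^2·(+1)^3 = +1.
v=17: a=17^4·(≡14), b=17^0·(≡11) mod 17; (14|17)=-1, (11|17)=-1; (−1)^{4·0·8}·(-1)^0·(-1)^4 = +1.
v=31: a=31^1·(≡18), b=31^1·(≡5) mod 31; (18|31)=+1, (5|31)=+1; (−1)^{1·1·15}·(+1)^1·(+1)^1 = -1.
v=7: a=7^1·(≡4), b=7^0·(≡4) mod 7; (4|7)=+1, (4|7)=+1; (−1)^{1·0·3}·(+1)^0·(+1)^1 = +1.
v=5: a=5^5·(≡3), b=5^5·(≡4) mod 5; (3|5)=-1, (4|5)=+1; (−1)^{5·5·2}·(-1)^5·(+1)^5 = -1.
v=11: a=11^3·(≡4), b=11^3·(≡8) mod 11; (4|11)=+1, (8|11)=-1; (−1)^{3·3·5}·(+1)^3·(-1)^3 = +1.
v=3: a=3^1·(≡2), b=3^1·(≡2) mod 3; (2|3)=-1, (2|3)=-1; (−1)^{1·1·1}·(-1)^1·(-1)^1 = -1.
v=2: v_2(a)=-10, v_2(b)=0; units ≡ 5, 1 (mod 8); ε·ε+αω+βω = 0·0+-10·0+0·1 ≡ 0  ⇒  (a,b)_2 = +1.
v=∞: -8843835 < 0 and -189255 < 0  ⇒  (a,b)_∞ = -1.
v=19: a=19^3·(≡7), b=19^2·(≡17) mod 19; (7|19)=+1, (17|19)=+1; (−1)^{3·2·9}·(+1)^2·(+1)^3 = +1.
Ram(-8843835, -189255) = {3, 5, 31, ∞}; no ℚ_3-point on the conic.

[3, 5, 31, inf]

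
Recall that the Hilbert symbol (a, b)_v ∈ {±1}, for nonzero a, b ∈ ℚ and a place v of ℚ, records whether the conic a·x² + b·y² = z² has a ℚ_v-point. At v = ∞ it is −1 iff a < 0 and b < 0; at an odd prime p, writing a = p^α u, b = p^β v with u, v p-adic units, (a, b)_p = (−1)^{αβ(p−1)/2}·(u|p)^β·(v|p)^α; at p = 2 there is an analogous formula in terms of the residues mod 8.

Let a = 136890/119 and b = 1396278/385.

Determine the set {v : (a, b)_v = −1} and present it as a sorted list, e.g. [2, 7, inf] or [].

[2, 3, 5, 11]

Mod squares: a ≡ 1190, b ≡ 39270. Check v ∈ {∞, 2, 3, 5, 7, 11, 13, 17}.
v=17: a=17^-1·(≡13), b=17^1·(≡13) mod 17; (13|17)=+1, (13|17)=+1; (−1)^{-1·1·8}·(+1)^1·(+1)^-1 = +1.
v=13: a=13^2·(≡2), b=13^2·(≡9) mod 13; (2|13)=-1, (9|13)=+1; (−1)^{2·2·6}·(-1)^2·(+1)^2 = +1.
v=3: a=3^4·(≡2), b=3^5·(≡1) mod 3; (2|3)=-1, (1|3)=+1; (−1)^{4·5·1}·(-1)^5·(+1)^4 = -1.
v=∞: 1190 > 0 and 39270 > 0  ⇒  (a,b)_∞ = +1.
v=11: a=11^0·(≡8), b=11^-1·(≡2) mod 11; (8|11)=-1, (2|11)=-1; (−1)^{0·-1·5}·(-1)^-1·(-1)^0 = -1.
v=7: a=7^-1·(≡4), b=7^-1·(≡5) mod 7; (4|7)=+1, (5|7)=-1; (−1)^{-1·-1·3}·(+1)^-1·(-1)^-1 = +1.
v=2: v_2(a)=1, v_2(b)=1; units ≡ 3, 3 (mod 8); ε·ε+αω+βω = 1·1+1·1+1·1 ≡ 1  ⇒  (a,b)_2 = -1.
v=5: a=5^1·(≡2), b=5^-1·(≡4) mod 5; (2|5)=-1, (4|5)=+1; (−1)^{1·-1·2}·(-1)^-1·(+1)^1 = -1.
Ram(1190, 39270) = {2, 3, 5, 11}; no ℚ_2-point on the conic.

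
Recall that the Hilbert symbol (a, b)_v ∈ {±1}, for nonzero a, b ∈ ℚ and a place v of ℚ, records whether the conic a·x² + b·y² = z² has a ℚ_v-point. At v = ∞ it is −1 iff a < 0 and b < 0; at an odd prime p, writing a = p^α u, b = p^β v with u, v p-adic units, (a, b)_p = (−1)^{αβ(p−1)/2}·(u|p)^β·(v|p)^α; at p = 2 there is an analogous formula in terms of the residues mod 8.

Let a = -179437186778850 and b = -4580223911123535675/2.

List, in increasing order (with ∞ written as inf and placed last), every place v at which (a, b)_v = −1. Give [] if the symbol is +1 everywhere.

[2, 3, 11, 13, 17, inf]

(a, b) ≡ (-34, -6006) mod (ℚ^×)²; places V = {2, 3, 5, 7, 11, 13, 17, ∞}.
(a,b)_7: α=2, u≡2; β=3, v≡3 (mod 7); (2|7)=+1, (3|7)=-1; sign (−1)^0·+1^3·-1^2 = +1.
(a,b)_∞: sgn(-34)=−, sgn(-6006)=−, so -1.
(a,b)_5: α=2, u≡1; β=2, v≡4 (mod 5); (1|5)=+1, (4|5)=+1; sign (−1)^0·+1^2·+1^2 = +1.
(a,b)_3: α=6, u≡2; β=7, v≡2 (mod 3); (2|3)=-1, (2|3)=-1; sign (−1)^0·-1^7·-1^6 = -1.
(a,b)_11: α=2, u≡10; β=3, v≡3 (mod 11); (10|11)=-1, (3|11)=+1; sign (−1)^0·-1^3·+1^2 = -1.
(a,b)_13: α=2, u≡11; β=3, v≡6 (mod 13); (11|13)=-1, (6|13)=-1; sign (−1)^0·-1^3·-1^2 = -1.
(a,b)_17: α=3, u≡9; β=4, v≡12 (mod 17); (9|17)=+1, (12|17)=-1; sign (−1)^0·+1^4·-1^3 = -1.
(a,b)_2: α=1, β=-1; u≡7, v≡5 (mod 8); ε(u)ε(v)=1·0, αω(v)=1·1, βω(u)=-1·0; sum ≡ 1  ⇒  -1.
(-34, -6006 / ℚ) ramifies at {2, 3, 11, 13, 17, ∞}: a division algebra.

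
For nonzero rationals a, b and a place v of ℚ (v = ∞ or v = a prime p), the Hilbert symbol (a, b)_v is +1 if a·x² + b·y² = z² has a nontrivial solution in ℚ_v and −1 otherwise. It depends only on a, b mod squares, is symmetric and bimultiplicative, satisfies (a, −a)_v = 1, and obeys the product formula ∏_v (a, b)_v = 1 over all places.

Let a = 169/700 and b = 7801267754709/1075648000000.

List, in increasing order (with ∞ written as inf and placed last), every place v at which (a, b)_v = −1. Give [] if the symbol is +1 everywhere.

[2, 7]

(a, b) ≡ (7, 203) mod (ℚ^×)²; places V = {2, 3, 5, 7, 11, 13, 29, 31, ∞}.
(a,b)_2: α=-2, β=-12; u≡7, v≡3 (mod 8); ε(u)ε(v)=1·1, αω(v)=-2·1, βω(u)=-12·0; sum ≡ 1  ⇒  -1.
(a,b)_∞: sgn(7)=+, sgn(203)=+, so +1.
(a,b)_31: α=0, u≡18; β=2, v≡26 (mod 31); (18|31)=+1, (26|31)=-1; sign (−1)^0·+1^2·-1^0 = +1.
(a,b)_7: α=-1, u≡4; β=-5, v≡2 (mod 7); (4|7)=+1, (2|7)=+1; sign (−1)^1·+1^-5·+1^-1 = -1.
(a,b)_11: α=0, u≡10; β=2, v≡5 (mod 11); (10|11)=-1, (5|11)=+1; sign (−1)^0·-1^2·+1^0 = +1.
(a,b)_29: α=0, u≡6; β=1, v≡20 (mod 29); (6|29)=+1, (20|29)=+1; sign (−1)^0·+1^1·+1^0 = +1.
(a,b)_3: α=0, u≡1; β=4, v≡2 (mod 3); (1|3)=+1, (2|3)=-1; sign (−1)^0·+1^4·-1^0 = +1.
(a,b)_13: α=2, u≡6; β=4, v≡8 (mod 13); (6|13)=-1, (8|13)=-1; sign (−1)^0·-1^4·-1^2 = +1.
(a,b)_5: α=-2, u≡3; β=-6, v≡2 (mod 5); (3|5)=-1, (2|5)=-1; sign (−1)^0·-1^-6·-1^-2 = +1.
|Ram(7, 203)| = 2, even; anisotropic at {2, 7}.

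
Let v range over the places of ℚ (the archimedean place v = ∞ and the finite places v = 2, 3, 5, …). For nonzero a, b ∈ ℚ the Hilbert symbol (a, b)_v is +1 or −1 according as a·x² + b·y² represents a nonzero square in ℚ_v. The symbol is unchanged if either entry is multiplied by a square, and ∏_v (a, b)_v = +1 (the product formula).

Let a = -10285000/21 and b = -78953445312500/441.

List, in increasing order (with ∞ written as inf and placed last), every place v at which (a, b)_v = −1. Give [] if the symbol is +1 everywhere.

[17, inf]

(a, b) ≡ (-714, -5) mod (ℚ^×)²; places V = {2, 3, 5, 7, 11, 17, ∞}.
(a,b)_∞: sgn(-714)=−, sgn(-5)=−, so -1.
(a,b)_2: α=3, β=2; u≡3, v≡3 (mod 8); ε(u)ε(v)=1·1, αω(v)=3·1, βω(u)=2·1; sum ≡ 0  ⇒  +1.
(a,b)_7: α=-1, u≡3; β=-2, v≡2 (mod 7); (3|7)=-1, (2|7)=+1; sign (−1)^0·-1^-2·+1^-1 = +1.
(a,b)_3: α=-1, u≡2; β=-2, v≡1 (mod 3); (2|3)=-1, (1|3)=+1; sign (−1)^0·-1^-2·+1^-1 = +1.
(a,b)_11: α=2, u≡3; β=2, v≡6 (mod 11); (3|11)=+1, (6|11)=-1; sign (−1)^0·+1^2·-1^2 = +1.
(a,b)_5: α=4, u≡4; β=9, v≡1 (mod 5); (4|5)=+1, (1|5)=+1; sign (−1)^0·+1^9·+1^4 = +1.
(a,b)_17: α=1, u≡16; β=4, v≡11 (mod 17); (16|17)=+1, (11|17)=-1; sign (−1)^0·+1^4·-1^1 = -1.
|Ram(-714, -5)| = 2, even; anisotropic at {17, ∞}.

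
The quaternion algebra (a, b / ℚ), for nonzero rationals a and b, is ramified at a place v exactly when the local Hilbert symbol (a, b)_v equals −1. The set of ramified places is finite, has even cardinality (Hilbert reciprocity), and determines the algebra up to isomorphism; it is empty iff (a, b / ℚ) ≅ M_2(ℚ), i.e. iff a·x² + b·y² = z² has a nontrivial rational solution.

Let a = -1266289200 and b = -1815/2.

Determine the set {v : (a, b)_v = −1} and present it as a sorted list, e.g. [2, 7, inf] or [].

Mod squares: a ≡ -323, b ≡ -30. Check v ∈ {∞, 2, 3, 5, 11, 17, 19}.
v=19: a=19^1·(≡13), b=19^0·(≡14) mod 19; (13|19)=-1, (14|19)=-1; (−1)^{1·0·9}·(-1)^0·(-1)^1 = -1.
v=11: a=11^2·(≡2), b=11^2·(≡9) mod 11; (2|11)=-1, (9|11)=+1; (−1)^{2·2·5}·(-1)^2·(+1)^2 = +1.
v=5: a=5^2·(≡2), b=5^1·(≡1) mod 5; (2|5)=-1, (1|5)=+1; (−1)^{2·1·2}·(-1)^1·(+1)^2 = -1.
v=3: a=3^4·(≡1), b=3^1·(≡2) mod 3; (1|3)=+1, (2|3)=-1; (−1)^{4·1·1}·(+1)^1·(-1)^4 = +1.
v=∞: -323 < 0 and -30 < 0  ⇒  (a,b)_∞ = -1.
v=2: v_2(a)=4, v_2(b)=-1; units ≡ 5, 1 (mod 8); ε·ε+αω+βω = 0·0+4·0+-1·1 ≡ 1  ⇒  (a,b)_2 = -1.
v=17: a=17^1·(≡8), b=17^0·(≡2) mod 17; (8|17)=+1, (2|17)=+1; (−1)^{1·0·8}·(+1)^0·(+1)^1 = +1.
|Ram(-323, -30)| = 4, even; anisotropic at {2, 5, 19, ∞}.

[2, 5, 19, inf]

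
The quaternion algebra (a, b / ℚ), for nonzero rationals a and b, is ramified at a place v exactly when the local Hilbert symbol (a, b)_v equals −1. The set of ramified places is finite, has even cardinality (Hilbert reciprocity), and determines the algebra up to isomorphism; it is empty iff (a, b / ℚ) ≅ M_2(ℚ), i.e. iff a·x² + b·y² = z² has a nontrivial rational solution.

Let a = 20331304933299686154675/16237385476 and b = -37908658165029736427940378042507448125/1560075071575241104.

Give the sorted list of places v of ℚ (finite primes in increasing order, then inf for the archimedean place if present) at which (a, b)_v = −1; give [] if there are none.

[2, 17, 19, 23]

(a, b) ≡ (483, -10013) mod (ℚ^×)²; places V = {2, 3, 5, 7, 11, 13, 17, 19, 23, 29, 31, ∞}.
(a,b)_29: α=-2, u≡10; β=-4, v≡3 (mod 29); (10|29)=-1, (3|29)=-1; sign (−1)^0·-1^-4·-1^-2 = +1.
(a,b)_31: α=2, u≡9; β=3, v≡8 (mod 31); (9|31)=+1, (8|31)=+1; sign (−1)^0·+1^3·+1^2 = +1.
(a,b)_13: α=-6, u≡8; β=-10, v≡10 (mod 13); (8|13)=-1, (10|13)=+1; sign (−1)^0·-1^-10·+1^-6 = +1.
(a,b)_7: α=3, u≡6; β=6, v≡4 (mod 7); (6|7)=-1, (4|7)=+1; sign (−1)^0·-1^6·+1^3 = +1.
(a,b)_23: α=1, u≡22; β=2, v≡20 (mod 23); (22|23)=-1, (20|23)=-1; sign (−1)^0·-1^2·-1^1 = -1.
(a,b)_3: α=5, u≡2; β=8, v≡1 (mod 3); (2|3)=-1, (1|3)=+1; sign (−1)^0·-1^8·+1^5 = +1.
(a,b)_5: α=2, u≡2; β=4, v≡2 (mod 5); (2|5)=-1, (2|5)=-1; sign (−1)^0·-1^4·-1^2 = +1.
(a,b)_2: α=-2, β=-4; u≡3, v≡3 (mod 8); ε(u)ε(v)=1·1, αω(v)=-2·1, βω(u)=-4·1; sum ≡ 1  ⇒  -1.
(a,b)_17: α=4, u≡7; β=7, v≡6 (mod 17); (7|17)=-1, (6|17)=-1; sign (−1)^0·-1^7·-1^4 = -1.
(a,b)_19: α=2, u≡14; β=3, v≡11 (mod 19); (14|19)=-1, (11|19)=+1; sign (−1)^0·-1^3·+1^2 = -1.
(a,b)_11: α=4, u≡2; β=6, v≡10 (mod 11); (2|11)=-1, (10|11)=-1; sign (−1)^0·-1^6·-1^4 = +1.
(a,b)_∞: sgn(483)=+, sgn(-10013)=−, so +1.
Ram(483, -10013) = {2, 17, 19, 23}; no ℚ_2-point on the conic.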